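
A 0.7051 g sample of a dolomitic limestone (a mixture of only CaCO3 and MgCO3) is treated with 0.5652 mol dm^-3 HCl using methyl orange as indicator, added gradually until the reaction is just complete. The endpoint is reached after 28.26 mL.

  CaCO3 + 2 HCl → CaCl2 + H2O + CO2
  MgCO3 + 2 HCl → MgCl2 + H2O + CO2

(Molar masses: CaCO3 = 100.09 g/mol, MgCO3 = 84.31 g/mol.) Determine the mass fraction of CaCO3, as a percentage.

n(HCl) = 0.02826 × 0.5652 = 0.01597 mol
Let x = n(CaCO3), y = n(MgCO3).
Titrant: 2x + 2y = 0.01597;  mass: 100.09x + 84.31y = 0.7051
Solving, x = 2.014 × 10^-3 mol, y = 5.973 × 10^-3 mol
mass of CaCO3 = 2.014 × 10^-3 × 100.09 = 0.2016 g
% CaCO3 = 0.2016 / 0.7051 × 100 = 28.59 %

28.59 %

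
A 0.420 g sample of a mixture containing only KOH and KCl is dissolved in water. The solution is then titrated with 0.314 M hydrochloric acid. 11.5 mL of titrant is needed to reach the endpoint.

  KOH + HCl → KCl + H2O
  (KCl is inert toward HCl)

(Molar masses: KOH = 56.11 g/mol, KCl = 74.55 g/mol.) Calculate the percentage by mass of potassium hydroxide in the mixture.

48.2 %

n(HCl) = 0.0115 × 0.314 = 3.61 × 10^-3 mol
Let x = n(KOH), y = n(KCl).
Titrant: 1x = 3.61 × 10^-3;  mass: 56.11x + 74.55y = 0.420
Solving, x = 3.61 × 10^-3 mol, y = 2.92 × 10^-3 mol
mass of KOH = 3.61 × 10^-3 × 56.11 = 0.203 g
% KOH = 0.203 / 0.420 × 100 = 48.2 %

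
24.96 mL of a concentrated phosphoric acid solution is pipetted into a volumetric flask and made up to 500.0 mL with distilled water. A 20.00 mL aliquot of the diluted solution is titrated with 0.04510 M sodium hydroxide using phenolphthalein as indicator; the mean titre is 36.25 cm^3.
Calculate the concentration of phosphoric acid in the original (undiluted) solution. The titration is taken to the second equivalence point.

0.8187 M

H3PO4 + 2 NaOH → Na2HPO4 + 2 H2O
n(NaOH) = 0.03625 × 0.04510 = 1.635 × 10^-3 mol
From the 1:2 ratio, n(H3PO4) in the aliquot = 1/2 × 1.635 × 10^-3 = 8.174 × 10^-4 mol
[H3PO4]_dilute = 8.174 × 10^-4 / 0.02000 = 0.04087 mol/L
Dilution factor = 500.0 / 24.96 = 20.03
[H3PO4]_stock = 0.04087 × 20.03 = 0.8187 mol/L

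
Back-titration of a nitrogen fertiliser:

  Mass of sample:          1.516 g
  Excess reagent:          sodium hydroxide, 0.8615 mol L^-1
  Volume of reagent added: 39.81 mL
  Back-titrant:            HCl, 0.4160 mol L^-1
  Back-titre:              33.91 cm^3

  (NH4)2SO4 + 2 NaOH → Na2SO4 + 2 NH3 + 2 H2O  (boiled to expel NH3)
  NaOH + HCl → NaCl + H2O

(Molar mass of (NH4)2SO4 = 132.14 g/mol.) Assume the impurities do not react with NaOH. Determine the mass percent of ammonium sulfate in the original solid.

87.99 %

n(NaOH) added = 0.03981 × 0.8615 = 0.03430 mol
n(HCl) used in back-titration = 0.03391 × 0.4160 = 0.01411 mol
n(NaOH) left over = 0.01411 mol (1:1 ratio)
n(NaOH) consumed by analyte = 0.03430 − 0.01411 = 0.02019 mol
From the 1:2 ratio, n((NH4)2SO4) = 1/2 × 0.02019 = 0.01009 mol
mass of (NH4)2SO4 = 0.01009 × 132.14 = 1.334 g
% (NH4)2SO4 = 1.334 / 1.516 × 100 = 87.99 %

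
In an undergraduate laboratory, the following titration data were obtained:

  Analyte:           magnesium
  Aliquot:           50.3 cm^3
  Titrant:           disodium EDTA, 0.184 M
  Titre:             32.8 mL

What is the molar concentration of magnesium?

0.120 M

Mg^2+ + EDTA^4- → [Mg(EDTA)]^2-
n(EDTA) = 0.0328 L × 0.184 mol/L = 6.04 × 10^-3 mol
n(Mg2+) = 6.04 × 10^-3 mol (1:1 mole ratio)
[Mg2+] = 6.04 × 10^-3 mol / 0.0503 L = 0.120 mol/L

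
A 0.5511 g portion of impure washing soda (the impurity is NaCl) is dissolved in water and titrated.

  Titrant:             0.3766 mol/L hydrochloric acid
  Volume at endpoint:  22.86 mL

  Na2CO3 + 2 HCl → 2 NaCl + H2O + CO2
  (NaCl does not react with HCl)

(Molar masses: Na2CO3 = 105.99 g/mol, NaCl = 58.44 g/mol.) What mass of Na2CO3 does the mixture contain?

n(HCl) = 0.02286 × 0.3766 = 8.609 × 10^-3 mol
Let x = n(Na2CO3), y = n(NaCl).
Titrant: 2x = 8.609 × 10^-3;  mass: 105.99x + 58.44y = 0.5511
Solving, x = 4.305 × 10^-3 mol, y = 1.623 × 10^-3 mol
mass of Na2CO3 = 4.305 × 10^-3 × 105.99 = 0.4562 g

0.4562 g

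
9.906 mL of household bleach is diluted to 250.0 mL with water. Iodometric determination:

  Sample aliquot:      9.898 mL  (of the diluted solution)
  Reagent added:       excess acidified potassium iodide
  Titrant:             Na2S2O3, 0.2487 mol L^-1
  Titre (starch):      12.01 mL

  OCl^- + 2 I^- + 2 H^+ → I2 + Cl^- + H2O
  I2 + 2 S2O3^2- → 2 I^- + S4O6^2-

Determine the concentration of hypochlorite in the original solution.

n(S2O3^2-) = 0.01201 × 0.2487 = 2.987 × 10^-3 mol
n(I2) = n(S2O3^2-)/2 = 1.493 × 10^-3 mol
n(OCl^-) in the aliquot = 1.493 × 10^-3 mol (1:1 ratio)
[OCl^-]_dilute = 1.493 × 10^-3 / 0.009898 = 0.1509 mol/L
[OCl^-]_original = 0.1509 × 250.0/9.906 = 3.808 mol/L

3.808 mol/L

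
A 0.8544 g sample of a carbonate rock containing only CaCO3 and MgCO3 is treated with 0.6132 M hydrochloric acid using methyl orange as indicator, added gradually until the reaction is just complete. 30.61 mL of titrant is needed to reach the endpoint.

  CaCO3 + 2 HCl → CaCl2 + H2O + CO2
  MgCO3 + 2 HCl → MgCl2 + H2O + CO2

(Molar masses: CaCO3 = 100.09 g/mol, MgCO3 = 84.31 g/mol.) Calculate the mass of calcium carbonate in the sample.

n(HCl) = 0.03061 × 0.6132 = 0.01877 mol
Let x = n(CaCO3), y = n(MgCO3).
Titrant: 2x + 2y = 0.01877;  mass: 100.09x + 84.31y = 0.8544
Solving, x = 4.002 × 10^-3 mol, y = 5.383 × 10^-3 mol
mass of CaCO3 = 4.002 × 10^-3 × 100.09 = 0.4005 g

0.4005 g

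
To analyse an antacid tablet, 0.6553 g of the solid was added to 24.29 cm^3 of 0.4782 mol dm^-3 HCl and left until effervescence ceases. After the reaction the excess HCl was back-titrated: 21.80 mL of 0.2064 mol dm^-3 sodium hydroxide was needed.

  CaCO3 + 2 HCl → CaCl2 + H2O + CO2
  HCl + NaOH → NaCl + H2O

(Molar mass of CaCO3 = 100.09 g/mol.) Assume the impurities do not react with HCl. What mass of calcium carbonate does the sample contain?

n(HCl) added = 0.02429 × 0.4782 = 0.01162 mol
n(NaOH) used in back-titration = 0.02180 × 0.2064 = 4.500 × 10^-3 mol
n(HCl) left over = 4.500 × 10^-3 mol (1:1 ratio)
n(HCl) consumed by analyte = 0.01162 − 4.500 × 10^-3 = 7.116 × 10^-3 mol
From the 1:2 ratio, n(CaCO3) = 1/2 × 7.116 × 10^-3 = 3.558 × 10^-3 mol
mass of CaCO3 = 3.558 × 10^-3 × 100.09 = 0.3561 g

0.3561 g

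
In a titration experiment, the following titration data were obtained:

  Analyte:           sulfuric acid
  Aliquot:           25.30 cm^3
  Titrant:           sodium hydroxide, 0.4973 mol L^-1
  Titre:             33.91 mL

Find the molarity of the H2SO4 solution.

0.3333 mol/L

H2SO4 + 2 NaOH → Na2SO4 + 2 H2O
n(NaOH) = 0.03391 L × 0.4973 mol/L = 0.01686 mol
From the 1:2 mole ratio, n(H2SO4) = 1/2 × 0.01686 = 8.432 × 10^-3 mol
[H2SO4] = 8.432 × 10^-3 mol / 0.02530 L = 0.3333 mol/L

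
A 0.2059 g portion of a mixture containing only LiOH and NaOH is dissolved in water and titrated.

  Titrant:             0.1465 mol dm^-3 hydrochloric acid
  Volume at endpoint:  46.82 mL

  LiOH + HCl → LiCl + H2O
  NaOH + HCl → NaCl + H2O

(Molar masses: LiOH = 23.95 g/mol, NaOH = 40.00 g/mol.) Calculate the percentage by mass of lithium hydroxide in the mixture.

n(HCl) = 0.04682 × 0.1465 = 6.859 × 10^-3 mol
Let x = n(LiOH), y = n(NaOH).
Titrant: 1x + 1y = 6.859 × 10^-3;  mass: 23.95x + 40.00y = 0.2059
Solving, x = 4.266 × 10^-3 mol, y = 2.593 × 10^-3 mol
mass of LiOH = 4.266 × 10^-3 × 23.95 = 0.1022 g
% LiOH = 0.1022 / 0.2059 × 100 = 49.62 %

49.62 %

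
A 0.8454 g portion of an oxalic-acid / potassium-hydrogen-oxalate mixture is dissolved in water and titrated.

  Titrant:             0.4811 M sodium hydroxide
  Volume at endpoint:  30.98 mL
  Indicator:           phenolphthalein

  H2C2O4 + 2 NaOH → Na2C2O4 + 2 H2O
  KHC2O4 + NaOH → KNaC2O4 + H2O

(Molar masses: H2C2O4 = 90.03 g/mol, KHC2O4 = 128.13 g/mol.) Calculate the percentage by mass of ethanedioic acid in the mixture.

68.18 %

n(NaOH) = 0.03098 × 0.4811 = 0.01490 mol
Let x = n(H2C2O4), y = n(KHC2O4).
Titrant: 2x + 1y = 0.01490;  mass: 90.03x + 128.13y = 0.8454
Solving, x = 6.403 × 10^-3 mol, y = 2.099 × 10^-3 mol
mass of H2C2O4 = 6.403 × 10^-3 × 90.03 = 0.5764 g
% H2C2O4 = 0.5764 / 0.8454 × 100 = 68.18 %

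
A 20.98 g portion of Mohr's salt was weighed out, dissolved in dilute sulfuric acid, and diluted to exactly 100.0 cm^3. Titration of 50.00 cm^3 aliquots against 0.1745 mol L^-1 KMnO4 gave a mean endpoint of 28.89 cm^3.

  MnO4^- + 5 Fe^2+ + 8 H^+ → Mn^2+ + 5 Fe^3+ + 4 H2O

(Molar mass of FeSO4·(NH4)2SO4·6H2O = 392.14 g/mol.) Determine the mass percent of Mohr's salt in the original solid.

n(KMnO4) per titration = 0.02889 × 0.1745 = 5.041 × 10^-3 mol
From the 5:1 ratio, n(FeSO4·(NH4)2SO4·6H2O) in each aliquot = 5/1 × 5.041 × 10^-3 = 0.02521 mol
n(FeSO4·(NH4)2SO4·6H2O) in the whole flask = 0.02521 × 100.0/50.00 = 0.05041 mol
mass of FeSO4·(NH4)2SO4·6H2O = 0.05041 × 392.14 = 19.77 g
% FeSO4·(NH4)2SO4·6H2O = 19.77 / 20.98 × 100 = 94.23 %

94.23 %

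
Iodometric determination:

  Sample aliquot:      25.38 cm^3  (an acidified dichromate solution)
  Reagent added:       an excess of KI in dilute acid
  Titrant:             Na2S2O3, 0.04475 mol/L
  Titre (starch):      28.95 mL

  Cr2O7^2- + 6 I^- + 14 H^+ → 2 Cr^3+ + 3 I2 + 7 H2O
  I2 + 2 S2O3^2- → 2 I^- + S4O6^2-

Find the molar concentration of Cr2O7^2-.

0.008507 mol/L

n(S2O3^2-) = 0.02895 × 0.04475 = 1.296 × 10^-3 mol
n(I2) = n(S2O3^2-)/2 = 6.478 × 10^-4 mol
From the 1:3 ratio, n(Cr2O7^2-) in the aliquot = 1/3 × 6.478 × 10^-4 = 2.159 × 10^-4 mol
[Cr2O7^2-] = 2.159 × 10^-4 / 0.02538 = 0.008507 mol/L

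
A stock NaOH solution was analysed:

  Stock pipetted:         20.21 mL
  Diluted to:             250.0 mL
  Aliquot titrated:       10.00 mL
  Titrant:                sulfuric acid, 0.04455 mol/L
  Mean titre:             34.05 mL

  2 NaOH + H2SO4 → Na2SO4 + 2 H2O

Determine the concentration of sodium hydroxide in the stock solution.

n(H2SO4) = 0.03405 × 0.04455 = 1.517 × 10^-3 mol
From the 2:1 ratio, n(NaOH) in the aliquot = 2/1 × 1.517 × 10^-3 = 3.034 × 10^-3 mol
[NaOH]_dilute = 3.034 × 10^-3 / 0.01000 = 0.3034 mol/L
Dilution factor = 250.0 / 20.21 = 12.37
[NaOH]_stock = 0.3034 × 12.37 = 3.753 mol/L

3.753 mol/L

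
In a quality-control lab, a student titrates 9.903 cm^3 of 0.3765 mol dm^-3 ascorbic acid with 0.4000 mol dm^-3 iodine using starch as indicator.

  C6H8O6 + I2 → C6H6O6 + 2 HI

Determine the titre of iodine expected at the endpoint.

n(C6H8O6) = 0.009903 L × 0.3765 mol/L = 3.728 × 10^-3 mol
n(I2) = 3.728 × 10^-3 mol (1:1 stoichiometry)
V(I2) = 3.728 × 10^-3 mol / 0.4000 mol/L = 0.009321 L = 9.321 mL

9.321 mL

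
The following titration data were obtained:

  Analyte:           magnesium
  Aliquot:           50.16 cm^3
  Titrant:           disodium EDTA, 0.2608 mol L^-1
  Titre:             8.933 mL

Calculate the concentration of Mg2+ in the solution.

0.04645 mol/L

Mg^2+ + EDTA^4- → [Mg(EDTA)]^2-
n(EDTA) = 0.008933 L × 0.2608 mol/L = 2.330 × 10^-3 mol
n(Mg2+) = 2.330 × 10^-3 mol (1:1 mole ratio)
[Mg2+] = 2.330 × 10^-3 mol / 0.05016 L = 0.04645 mol/L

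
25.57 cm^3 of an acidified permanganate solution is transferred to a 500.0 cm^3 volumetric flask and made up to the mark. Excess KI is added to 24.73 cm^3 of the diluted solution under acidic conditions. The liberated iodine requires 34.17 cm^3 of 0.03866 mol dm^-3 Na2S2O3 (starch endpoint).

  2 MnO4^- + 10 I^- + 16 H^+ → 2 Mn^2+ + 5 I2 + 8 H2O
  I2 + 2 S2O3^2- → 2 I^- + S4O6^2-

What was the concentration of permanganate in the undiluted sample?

0.2089 mol/L

n(S2O3^2-) = 0.03417 × 0.03866 = 1.321 × 10^-3 mol
n(I2) = n(S2O3^2-)/2 = 6.605 × 10^-4 mol
From the 2:5 ratio, n(MnO4^-) in the aliquot = 2/5 × 6.605 × 10^-4 = 2.642 × 10^-4 mol
[MnO4^-]_dilute = 2.642 × 10^-4 / 0.02473 = 0.01068 mol/L
[MnO4^-]_original = 0.01068 × 500.0/25.57 = 0.2089 mol/L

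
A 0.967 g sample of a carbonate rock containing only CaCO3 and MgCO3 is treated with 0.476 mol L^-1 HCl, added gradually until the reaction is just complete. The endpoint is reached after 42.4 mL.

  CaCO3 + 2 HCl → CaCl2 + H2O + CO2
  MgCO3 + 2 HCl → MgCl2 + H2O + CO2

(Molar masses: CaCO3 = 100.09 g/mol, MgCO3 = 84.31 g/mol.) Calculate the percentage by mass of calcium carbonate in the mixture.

76.2 %

n(HCl) = 0.0424 × 0.476 = 0.0202 mol
Let x = n(CaCO3), y = n(MgCO3).
Titrant: 2x + 2y = 0.0202;  mass: 100.09x + 84.31y = 0.967
Solving, x = 7.36 × 10^-3 mol, y = 2.73 × 10^-3 mol
mass of CaCO3 = 7.36 × 10^-3 × 100.09 = 0.737 g
% CaCO3 = 0.737 / 0.967 × 100 = 76.2 %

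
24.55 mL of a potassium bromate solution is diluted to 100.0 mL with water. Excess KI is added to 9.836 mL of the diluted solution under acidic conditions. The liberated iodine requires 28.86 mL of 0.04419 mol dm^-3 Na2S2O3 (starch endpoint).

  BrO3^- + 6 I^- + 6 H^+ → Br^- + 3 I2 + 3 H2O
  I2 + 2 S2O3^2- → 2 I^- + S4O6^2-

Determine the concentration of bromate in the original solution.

n(S2O3^2-) = 0.02886 × 0.04419 = 1.275 × 10^-3 mol
n(I2) = n(S2O3^2-)/2 = 6.377 × 10^-4 mol
From the 1:3 ratio, n(BrO3^-) in the aliquot = 1/3 × 6.377 × 10^-4 = 2.126 × 10^-4 mol
[BrO3^-]_dilute = 2.126 × 10^-4 / 0.009836 = 0.02161 mol/L
[BrO3^-]_original = 0.02161 × 100.0/24.55 = 0.08802 mol/L

0.08802 mol/L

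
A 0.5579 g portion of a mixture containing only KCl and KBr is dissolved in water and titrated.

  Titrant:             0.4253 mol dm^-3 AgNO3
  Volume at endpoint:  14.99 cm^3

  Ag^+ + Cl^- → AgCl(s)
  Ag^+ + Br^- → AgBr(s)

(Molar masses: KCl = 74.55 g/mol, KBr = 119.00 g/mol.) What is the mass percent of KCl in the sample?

60.35 %

n(AgNO3) = 0.01499 × 0.4253 = 6.375 × 10^-3 mol
Let x = n(KCl), y = n(KBr).
Titrant: 1x + 1y = 6.375 × 10^-3;  mass: 74.55x + 119.00y = 0.5579
Solving, x = 4.516 × 10^-3 mol, y = 1.859 × 10^-3 mol
mass of KCl = 4.516 × 10^-3 × 74.55 = 0.3367 g
% KCl = 0.3367 / 0.5579 × 100 = 60.35 %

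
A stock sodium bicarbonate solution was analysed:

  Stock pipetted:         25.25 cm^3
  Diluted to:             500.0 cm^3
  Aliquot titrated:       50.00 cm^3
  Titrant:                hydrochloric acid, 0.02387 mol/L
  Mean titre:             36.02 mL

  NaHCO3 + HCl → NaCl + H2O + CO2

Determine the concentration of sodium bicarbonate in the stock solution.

0.3405 mol/L

n(HCl) = 0.03602 × 0.02387 = 8.598 × 10^-4 mol
n(NaHCO3) in the aliquot = 8.598 × 10^-4 mol (1:1 ratio)
[NaHCO3]_dilute = 8.598 × 10^-4 / 0.05000 = 0.01720 mol/L
Dilution factor = 500.0 / 25.25 = 19.80
[NaHCO3]_stock = 0.01720 × 19.80 = 0.3405 mol/L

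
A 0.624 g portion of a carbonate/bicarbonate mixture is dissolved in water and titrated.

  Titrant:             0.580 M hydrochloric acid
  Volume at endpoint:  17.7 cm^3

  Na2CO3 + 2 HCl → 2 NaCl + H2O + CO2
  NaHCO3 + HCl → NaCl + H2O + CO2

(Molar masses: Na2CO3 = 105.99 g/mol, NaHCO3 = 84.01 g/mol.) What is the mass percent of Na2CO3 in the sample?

65.3 %

n(HCl) = 0.0177 × 0.580 = 0.0103 mol
Let x = n(Na2CO3), y = n(NaHCO3).
Titrant: 2x + 1y = 0.0103;  mass: 105.99x + 84.01y = 0.624
Solving, x = 3.84 × 10^-3 mol, y = 2.58 × 10^-3 mol
mass of Na2CO3 = 3.84 × 10^-3 × 105.99 = 0.407 g
% Na2CO3 = 0.407 / 0.624 × 100 = 65.3 %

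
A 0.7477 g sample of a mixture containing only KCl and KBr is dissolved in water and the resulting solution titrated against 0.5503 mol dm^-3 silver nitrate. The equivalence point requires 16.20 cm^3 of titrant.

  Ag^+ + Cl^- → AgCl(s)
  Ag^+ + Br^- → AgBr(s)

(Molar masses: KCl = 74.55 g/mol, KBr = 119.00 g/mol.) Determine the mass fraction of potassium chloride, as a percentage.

n(AgNO3) = 0.01620 × 0.5503 = 8.915 × 10^-3 mol
Let x = n(KCl), y = n(KBr).
Titrant: 1x + 1y = 8.915 × 10^-3;  mass: 74.55x + 119.00y = 0.7477
Solving, x = 7.045 × 10^-3 mol, y = 1.869 × 10^-3 mol
mass of KCl = 7.045 × 10^-3 × 74.55 = 0.5252 g
% KCl = 0.5252 / 0.7477 × 100 = 70.25 %

70.25 %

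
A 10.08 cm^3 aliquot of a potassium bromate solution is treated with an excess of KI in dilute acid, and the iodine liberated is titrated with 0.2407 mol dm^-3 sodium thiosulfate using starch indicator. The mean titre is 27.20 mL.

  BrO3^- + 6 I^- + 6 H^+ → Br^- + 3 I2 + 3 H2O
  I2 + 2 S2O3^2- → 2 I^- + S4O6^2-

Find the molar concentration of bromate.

n(S2O3^2-) = 0.02720 × 0.2407 = 6.547 × 10^-3 mol
n(I2) = n(S2O3^2-)/2 = 3.274 × 10^-3 mol
From the 1:3 ratio, n(BrO3^-) in the aliquot = 1/3 × 3.274 × 10^-3 = 1.091 × 10^-3 mol
[BrO3^-] = 1.091 × 10^-3 / 0.01008 = 0.1083 mol/L

0.1083 mol/L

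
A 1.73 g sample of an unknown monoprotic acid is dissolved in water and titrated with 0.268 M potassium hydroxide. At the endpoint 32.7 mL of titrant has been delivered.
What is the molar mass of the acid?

n(KOH) = 0.0327 L × 0.268 mol/L = 8.76 × 10^-3 mol
n(HA) = 8.76 × 10^-3 mol (1:1 ratio)
M = m / n = 1.73 g / 8.76 × 10^-3 mol = 197 g/mol

197 g/mol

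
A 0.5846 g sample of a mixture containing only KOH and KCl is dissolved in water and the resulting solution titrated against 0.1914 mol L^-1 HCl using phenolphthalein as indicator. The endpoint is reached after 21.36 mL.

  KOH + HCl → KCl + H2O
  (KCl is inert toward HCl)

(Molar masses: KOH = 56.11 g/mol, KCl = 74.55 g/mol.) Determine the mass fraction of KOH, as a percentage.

39.24 %

n(HCl) = 0.02136 × 0.1914 = 4.088 × 10^-3 mol
Let x = n(KOH), y = n(KCl).
Titrant: 1x = 4.088 × 10^-3;  mass: 56.11x + 74.55y = 0.5846
Solving, x = 4.088 × 10^-3 mol, y = 4.765 × 10^-3 mol
mass of KOH = 4.088 × 10^-3 × 56.11 = 0.2294 g
% KOH = 0.2294 / 0.5846 × 100 = 39.24 %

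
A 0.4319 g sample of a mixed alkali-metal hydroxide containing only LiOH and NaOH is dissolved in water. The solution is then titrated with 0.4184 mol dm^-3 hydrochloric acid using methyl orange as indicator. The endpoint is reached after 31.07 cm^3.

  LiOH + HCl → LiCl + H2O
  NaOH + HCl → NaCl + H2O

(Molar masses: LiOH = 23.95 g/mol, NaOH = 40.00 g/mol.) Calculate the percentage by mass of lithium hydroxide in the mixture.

n(HCl) = 0.03107 × 0.4184 = 0.01300 mol
Let x = n(LiOH), y = n(NaOH).
Titrant: 1x + 1y = 0.01300;  mass: 23.95x + 40.00y = 0.4319
Solving, x = 5.488 × 10^-3 mol, y = 7.511 × 10^-3 mol
mass of LiOH = 5.488 × 10^-3 × 23.95 = 0.1314 g
% LiOH = 0.1314 / 0.4319 × 100 = 30.43 %

30.43 %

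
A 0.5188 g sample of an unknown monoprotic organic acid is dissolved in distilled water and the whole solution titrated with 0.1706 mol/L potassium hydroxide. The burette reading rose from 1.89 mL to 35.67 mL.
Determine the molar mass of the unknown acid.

90.02 g/mol

n(KOH) = 0.03378 L × 0.1706 mol/L = 5.763 × 10^-3 mol
n(HA) = 5.763 × 10^-3 mol (1:1 ratio)
M = m / n = 0.5188 g / 5.763 × 10^-3 mol = 90.02 g/mol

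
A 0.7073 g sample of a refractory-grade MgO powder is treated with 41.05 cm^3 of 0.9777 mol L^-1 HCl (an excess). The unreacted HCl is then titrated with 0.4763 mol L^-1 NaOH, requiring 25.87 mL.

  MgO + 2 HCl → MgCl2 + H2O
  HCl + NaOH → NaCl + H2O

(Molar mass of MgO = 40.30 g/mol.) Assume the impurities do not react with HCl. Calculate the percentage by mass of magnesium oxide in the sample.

79.23 %

n(HCl) added = 0.04105 × 0.9777 = 0.04013 mol
n(NaOH) used in back-titration = 0.02587 × 0.4763 = 0.01232 mol
n(HCl) left over = 0.01232 mol (1:1 ratio)
n(HCl) consumed by analyte = 0.04013 − 0.01232 = 0.02781 mol
From the 1:2 ratio, n(MgO) = 1/2 × 0.02781 = 0.01391 mol
mass of MgO = 0.01391 × 40.30 = 0.5604 g
% MgO = 0.5604 / 0.7073 × 100 = 79.23 %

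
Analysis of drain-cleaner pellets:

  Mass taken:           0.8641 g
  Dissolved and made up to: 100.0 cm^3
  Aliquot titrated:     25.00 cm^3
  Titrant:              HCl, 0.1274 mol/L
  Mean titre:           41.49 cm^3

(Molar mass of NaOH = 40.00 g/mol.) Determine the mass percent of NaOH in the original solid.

97.87 %

NaOH + HCl → NaCl + H2O
n(HCl) per titration = 0.04149 × 0.1274 = 5.286 × 10^-3 mol
n(NaOH) in each aliquot = 5.286 × 10^-3 mol (1:1 ratio)
n(NaOH) in the whole flask = 5.286 × 10^-3 × 100.0/25.00 = 0.02114 mol
mass of NaOH = 0.02114 × 40.00 = 0.8457 g
% NaOH = 0.8457 / 0.8641 × 100 = 97.87 %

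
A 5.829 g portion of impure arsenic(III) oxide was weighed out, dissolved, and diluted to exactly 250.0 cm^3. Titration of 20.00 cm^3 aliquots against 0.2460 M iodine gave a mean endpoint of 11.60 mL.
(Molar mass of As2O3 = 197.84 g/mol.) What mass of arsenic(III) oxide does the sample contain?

3.528 g

As2O3 + 2 I2 + 2 H2O → As2O5 + 4 HI
n(I2) per titration = 0.01160 × 0.2460 = 2.854 × 10^-3 mol
From the 1:2 ratio, n(As2O3) in each aliquot = 1/2 × 2.854 × 10^-3 = 1.427 × 10^-3 mol
n(As2O3) in the whole flask = 1.427 × 10^-3 × 250.0/20.00 = 0.01783 mol
mass of As2O3 = 0.01783 × 197.84 = 3.528 g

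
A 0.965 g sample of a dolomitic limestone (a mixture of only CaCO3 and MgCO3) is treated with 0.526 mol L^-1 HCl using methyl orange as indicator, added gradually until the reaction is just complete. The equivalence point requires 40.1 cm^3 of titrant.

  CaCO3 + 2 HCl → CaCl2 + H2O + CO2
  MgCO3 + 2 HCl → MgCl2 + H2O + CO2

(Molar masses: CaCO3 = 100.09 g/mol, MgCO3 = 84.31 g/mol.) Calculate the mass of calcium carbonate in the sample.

n(HCl) = 0.0401 × 0.526 = 0.0211 mol
Let x = n(CaCO3), y = n(MgCO3).
Titrant: 2x + 2y = 0.0211;  mass: 100.09x + 84.31y = 0.965
Solving, x = 4.81 × 10^-3 mol, y = 5.74 × 10^-3 mol
mass of CaCO3 = 4.81 × 10^-3 × 100.09 = 0.481 g

0.481 g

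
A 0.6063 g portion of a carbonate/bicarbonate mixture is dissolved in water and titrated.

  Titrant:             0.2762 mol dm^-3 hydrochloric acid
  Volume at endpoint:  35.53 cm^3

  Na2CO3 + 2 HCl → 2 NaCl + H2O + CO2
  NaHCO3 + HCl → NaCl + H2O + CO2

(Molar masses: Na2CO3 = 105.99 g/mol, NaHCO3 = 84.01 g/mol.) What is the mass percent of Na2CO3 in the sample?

n(HCl) = 0.03553 × 0.2762 = 9.813 × 10^-3 mol
Let x = n(Na2CO3), y = n(NaHCO3).
Titrant: 2x + 1y = 9.813 × 10^-3;  mass: 105.99x + 84.01y = 0.6063
Solving, x = 3.516 × 10^-3 mol, y = 2.781 × 10^-3 mol
mass of Na2CO3 = 3.516 × 10^-3 × 105.99 = 0.3727 g
% Na2CO3 = 0.3727 / 0.6063 × 100 = 61.47 %

61.47 %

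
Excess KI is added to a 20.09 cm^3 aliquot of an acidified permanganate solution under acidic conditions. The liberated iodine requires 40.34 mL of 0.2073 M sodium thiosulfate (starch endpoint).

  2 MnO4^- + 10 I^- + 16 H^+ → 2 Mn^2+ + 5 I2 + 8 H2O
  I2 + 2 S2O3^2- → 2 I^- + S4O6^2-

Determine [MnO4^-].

n(S2O3^2-) = 0.04034 × 0.2073 = 8.362 × 10^-3 mol
n(I2) = n(S2O3^2-)/2 = 4.181 × 10^-3 mol
From the 2:5 ratio, n(MnO4^-) in the aliquot = 2/5 × 4.181 × 10^-3 = 1.672 × 10^-3 mol
[MnO4^-] = 1.672 × 10^-3 / 0.02009 = 0.08325 mol/L

0.08325 M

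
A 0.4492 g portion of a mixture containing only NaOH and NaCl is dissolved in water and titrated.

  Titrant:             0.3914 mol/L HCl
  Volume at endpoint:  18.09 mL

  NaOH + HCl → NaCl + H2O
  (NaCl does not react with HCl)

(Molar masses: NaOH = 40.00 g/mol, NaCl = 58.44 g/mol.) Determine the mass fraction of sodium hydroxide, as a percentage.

n(HCl) = 0.01809 × 0.3914 = 7.080 × 10^-3 mol
Let x = n(NaOH), y = n(NaCl).
Titrant: 1x = 7.080 × 10^-3;  mass: 40.00x + 58.44y = 0.4492
Solving, x = 7.080 × 10^-3 mol, y = 2.840 × 10^-3 mol
mass of NaOH = 7.080 × 10^-3 × 40.00 = 0.2832 g
% NaOH = 0.2832 / 0.4492 × 100 = 63.05 %

63.05 %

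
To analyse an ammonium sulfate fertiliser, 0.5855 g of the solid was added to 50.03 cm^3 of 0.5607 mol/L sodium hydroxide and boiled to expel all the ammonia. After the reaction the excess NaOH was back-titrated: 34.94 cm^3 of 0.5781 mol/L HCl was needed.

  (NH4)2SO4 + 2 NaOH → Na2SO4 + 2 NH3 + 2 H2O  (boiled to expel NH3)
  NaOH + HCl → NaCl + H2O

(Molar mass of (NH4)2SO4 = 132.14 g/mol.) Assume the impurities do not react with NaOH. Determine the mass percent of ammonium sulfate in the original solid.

n(NaOH) added = 0.05003 × 0.5607 = 0.02805 mol
n(HCl) used in back-titration = 0.03494 × 0.5781 = 0.02020 mol
n(NaOH) left over = 0.02020 mol (1:1 ratio)
n(NaOH) consumed by analyte = 0.02805 − 0.02020 = 7.853 × 10^-3 mol
From the 1:2 ratio, n((NH4)2SO4) = 1/2 × 7.853 × 10^-3 = 3.927 × 10^-3 mol
mass of (NH4)2SO4 = 3.927 × 10^-3 × 132.14 = 0.5188 g
% (NH4)2SO4 = 0.5188 / 0.5855 × 100 = 88.62 %

88.62 %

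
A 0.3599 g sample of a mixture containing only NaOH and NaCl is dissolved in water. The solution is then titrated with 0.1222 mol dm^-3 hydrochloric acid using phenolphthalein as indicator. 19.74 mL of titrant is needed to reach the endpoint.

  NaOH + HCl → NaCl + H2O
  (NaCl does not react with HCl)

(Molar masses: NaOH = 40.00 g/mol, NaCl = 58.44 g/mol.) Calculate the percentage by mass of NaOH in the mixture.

26.81 %

n(HCl) = 0.01974 × 0.1222 = 2.412 × 10^-3 mol
Let x = n(NaOH), y = n(NaCl).
Titrant: 1x = 2.412 × 10^-3;  mass: 40.00x + 58.44y = 0.3599
Solving, x = 2.412 × 10^-3 mol, y = 4.507 × 10^-3 mol
mass of NaOH = 2.412 × 10^-3 × 40.00 = 0.09649 g
% NaOH = 0.09649 / 0.3599 × 100 = 26.81 %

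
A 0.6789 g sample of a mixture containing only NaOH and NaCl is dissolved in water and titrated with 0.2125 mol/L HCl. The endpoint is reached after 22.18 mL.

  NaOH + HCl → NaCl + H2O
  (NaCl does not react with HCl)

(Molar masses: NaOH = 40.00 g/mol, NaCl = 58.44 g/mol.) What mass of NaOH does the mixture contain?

0.1885 g

n(HCl) = 0.02218 × 0.2125 = 4.713 × 10^-3 mol
Let x = n(NaOH), y = n(NaCl).
Titrant: 1x = 4.713 × 10^-3;  mass: 40.00x + 58.44y = 0.6789
Solving, x = 4.713 × 10^-3 mol, y = 8.391 × 10^-3 mol
mass of NaOH = 4.713 × 10^-3 × 40.00 = 0.1885 g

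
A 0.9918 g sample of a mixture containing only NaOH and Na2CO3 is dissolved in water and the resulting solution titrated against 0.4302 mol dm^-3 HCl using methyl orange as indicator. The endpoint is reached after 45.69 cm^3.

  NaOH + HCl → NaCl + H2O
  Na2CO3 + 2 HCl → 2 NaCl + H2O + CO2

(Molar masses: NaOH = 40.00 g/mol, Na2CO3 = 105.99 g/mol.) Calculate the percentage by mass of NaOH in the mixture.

n(HCl) = 0.04569 × 0.4302 = 0.01966 mol
Let x = n(NaOH), y = n(Na2CO3).
Titrant: 1x + 2y = 0.01966;  mass: 40.00x + 105.99y = 0.9918
Solving, x = 3.837 × 10^-3 mol, y = 7.909 × 10^-3 mol
mass of NaOH = 3.837 × 10^-3 × 40.00 = 0.1535 g
% NaOH = 0.1535 / 0.9918 × 100 = 15.47 %

15.47 %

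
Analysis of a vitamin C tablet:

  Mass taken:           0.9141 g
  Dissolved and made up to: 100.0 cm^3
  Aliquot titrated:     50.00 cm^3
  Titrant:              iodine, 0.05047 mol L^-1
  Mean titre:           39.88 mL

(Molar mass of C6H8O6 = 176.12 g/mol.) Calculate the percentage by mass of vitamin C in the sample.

77.56 %

C6H8O6 + I2 → C6H6O6 + 2 HI
n(I2) per titration = 0.03988 × 0.05047 = 2.013 × 10^-3 mol
n(C6H8O6) in each aliquot = 2.013 × 10^-3 mol (1:1 ratio)
n(C6H8O6) in the whole flask = 2.013 × 10^-3 × 100.0/50.00 = 4.025 × 10^-3 mol
mass of C6H8O6 = 4.025 × 10^-3 × 176.12 = 0.7090 g
% C6H8O6 = 0.7090 / 0.9141 × 100 = 77.56 %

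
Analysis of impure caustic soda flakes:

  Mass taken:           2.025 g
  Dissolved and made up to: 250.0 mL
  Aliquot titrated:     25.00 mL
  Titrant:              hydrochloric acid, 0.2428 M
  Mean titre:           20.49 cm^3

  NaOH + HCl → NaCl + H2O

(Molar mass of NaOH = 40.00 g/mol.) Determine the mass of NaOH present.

n(HCl) per titration = 0.02049 × 0.2428 = 4.975 × 10^-3 mol
n(NaOH) in each aliquot = 4.975 × 10^-3 mol (1:1 ratio)
n(NaOH) in the whole flask = 4.975 × 10^-3 × 250.0/25.00 = 0.04975 mol
mass of NaOH = 0.04975 × 40.00 = 1.990 g

1.990 g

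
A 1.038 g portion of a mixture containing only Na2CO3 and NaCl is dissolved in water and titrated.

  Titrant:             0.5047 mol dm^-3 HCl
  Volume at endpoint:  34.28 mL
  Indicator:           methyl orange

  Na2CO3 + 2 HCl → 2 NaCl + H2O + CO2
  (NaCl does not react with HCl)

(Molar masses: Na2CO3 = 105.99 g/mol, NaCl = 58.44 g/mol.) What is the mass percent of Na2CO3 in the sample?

88.33 %

n(HCl) = 0.03428 × 0.5047 = 0.01730 mol
Let x = n(Na2CO3), y = n(NaCl).
Titrant: 2x = 0.01730;  mass: 105.99x + 58.44y = 1.038
Solving, x = 8.651 × 10^-3 mol, y = 2.073 × 10^-3 mol
mass of Na2CO3 = 8.651 × 10^-3 × 105.99 = 0.9169 g
% Na2CO3 = 0.9169 / 1.038 × 100 = 88.33 %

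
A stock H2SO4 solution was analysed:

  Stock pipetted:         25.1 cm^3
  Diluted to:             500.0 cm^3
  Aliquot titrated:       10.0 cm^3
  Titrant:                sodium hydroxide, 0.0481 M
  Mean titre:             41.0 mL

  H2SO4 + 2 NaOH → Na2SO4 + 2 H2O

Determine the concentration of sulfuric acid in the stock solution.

1.96 M

n(NaOH) = 0.0410 × 0.0481 = 1.97 × 10^-3 mol
From the 1:2 ratio, n(H2SO4) in the aliquot = 1/2 × 1.97 × 10^-3 = 9.86 × 10^-4 mol
[H2SO4]_dilute = 9.86 × 10^-4 / 0.0100 = 0.0986 mol/L
Dilution factor = 500.0 / 25.1 = 19.92
[H2SO4]_stock = 0.0986 × 19.92 = 1.96 mol/L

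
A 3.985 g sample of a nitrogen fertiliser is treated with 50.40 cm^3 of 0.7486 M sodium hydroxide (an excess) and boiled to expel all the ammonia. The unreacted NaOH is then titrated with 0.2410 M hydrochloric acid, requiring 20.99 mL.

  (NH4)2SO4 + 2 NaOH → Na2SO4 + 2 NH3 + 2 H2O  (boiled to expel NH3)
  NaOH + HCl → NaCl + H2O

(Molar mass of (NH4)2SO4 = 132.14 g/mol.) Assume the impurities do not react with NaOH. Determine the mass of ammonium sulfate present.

2.159 g

n(NaOH) added = 0.05040 × 0.7486 = 0.03773 mol
n(HCl) used in back-titration = 0.02099 × 0.2410 = 5.059 × 10^-3 mol
n(NaOH) left over = 5.059 × 10^-3 mol (1:1 ratio)
n(NaOH) consumed by analyte = 0.03773 − 5.059 × 10^-3 = 0.03267 mol
From the 1:2 ratio, n((NH4)2SO4) = 1/2 × 0.03267 = 0.01634 mol
mass of (NH4)2SO4 = 0.01634 × 132.14 = 2.159 g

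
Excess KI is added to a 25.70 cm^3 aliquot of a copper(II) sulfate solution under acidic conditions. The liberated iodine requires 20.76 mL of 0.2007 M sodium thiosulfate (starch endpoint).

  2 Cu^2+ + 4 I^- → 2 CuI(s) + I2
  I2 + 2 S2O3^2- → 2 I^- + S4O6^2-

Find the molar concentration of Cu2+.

n(S2O3^2-) = 0.02076 × 0.2007 = 4.167 × 10^-3 mol
n(I2) = n(S2O3^2-)/2 = 2.083 × 10^-3 mol
From the 2:1 ratio, n(Cu2+) in the aliquot = 2/1 × 2.083 × 10^-3 = 4.167 × 10^-3 mol
[Cu2+] = 4.167 × 10^-3 / 0.02570 = 0.1621 mol/L

0.1621 M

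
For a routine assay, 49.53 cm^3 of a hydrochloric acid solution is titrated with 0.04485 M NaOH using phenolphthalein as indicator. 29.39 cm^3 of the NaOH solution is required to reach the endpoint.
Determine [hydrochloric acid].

HCl + NaOH → NaCl + H2O
n(NaOH) = 0.02939 L × 0.04485 mol/L = 1.318 × 10^-3 mol
n(HCl) = 1.318 × 10^-3 mol (1:1 mole ratio)
[HCl] = 1.318 × 10^-3 mol / 0.04953 L = 0.02661 mol/L

0.02661 M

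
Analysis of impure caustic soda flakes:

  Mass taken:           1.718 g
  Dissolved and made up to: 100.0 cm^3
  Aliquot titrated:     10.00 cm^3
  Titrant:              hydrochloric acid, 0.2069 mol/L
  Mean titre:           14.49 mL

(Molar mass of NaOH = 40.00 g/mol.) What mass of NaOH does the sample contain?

NaOH + HCl → NaCl + H2O
n(HCl) per titration = 0.01449 × 0.2069 = 2.998 × 10^-3 mol
n(NaOH) in each aliquot = 2.998 × 10^-3 mol (1:1 ratio)
n(NaOH) in the whole flask = 2.998 × 10^-3 × 100.0/10.00 = 0.02998 mol
mass of NaOH = 0.02998 × 40.00 = 1.199 g

1.199 g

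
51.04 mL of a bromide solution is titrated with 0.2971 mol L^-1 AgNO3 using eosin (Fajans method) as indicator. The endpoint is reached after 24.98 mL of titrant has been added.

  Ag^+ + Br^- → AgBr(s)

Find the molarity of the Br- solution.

n(AgNO3) = 0.02498 L × 0.2971 mol/L = 7.422 × 10^-3 mol
n(Br-) = 7.422 × 10^-3 mol (1:1 mole ratio)
[Br-] = 7.422 × 10^-3 mol / 0.05104 L = 0.1454 mol/L

0.1454 mol/L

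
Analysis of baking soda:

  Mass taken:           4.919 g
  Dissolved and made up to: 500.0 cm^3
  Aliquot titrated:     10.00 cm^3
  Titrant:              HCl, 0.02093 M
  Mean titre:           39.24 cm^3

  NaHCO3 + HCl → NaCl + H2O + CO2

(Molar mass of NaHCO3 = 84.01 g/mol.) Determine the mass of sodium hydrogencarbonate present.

3.450 g

n(HCl) per titration = 0.03924 × 0.02093 = 8.213 × 10^-4 mol
n(NaHCO3) in each aliquot = 8.213 × 10^-4 mol (1:1 ratio)
n(NaHCO3) in the whole flask = 8.213 × 10^-4 × 500.0/10.00 = 0.04106 mol
mass of NaHCO3 = 0.04106 × 84.01 = 3.450 g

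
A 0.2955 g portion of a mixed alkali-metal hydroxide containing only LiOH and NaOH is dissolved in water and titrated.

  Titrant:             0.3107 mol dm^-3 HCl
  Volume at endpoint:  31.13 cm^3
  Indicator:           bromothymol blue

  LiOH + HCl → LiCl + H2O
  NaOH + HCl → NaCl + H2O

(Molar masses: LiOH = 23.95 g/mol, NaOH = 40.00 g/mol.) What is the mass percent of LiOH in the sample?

n(HCl) = 0.03113 × 0.3107 = 9.672 × 10^-3 mol
Let x = n(LiOH), y = n(NaOH).
Titrant: 1x + 1y = 9.672 × 10^-3;  mass: 23.95x + 40.00y = 0.2955
Solving, x = 5.694 × 10^-3 mol, y = 3.978 × 10^-3 mol
mass of LiOH = 5.694 × 10^-3 × 23.95 = 0.1364 g
% LiOH = 0.1364 / 0.2955 × 100 = 46.15 %

46.15 %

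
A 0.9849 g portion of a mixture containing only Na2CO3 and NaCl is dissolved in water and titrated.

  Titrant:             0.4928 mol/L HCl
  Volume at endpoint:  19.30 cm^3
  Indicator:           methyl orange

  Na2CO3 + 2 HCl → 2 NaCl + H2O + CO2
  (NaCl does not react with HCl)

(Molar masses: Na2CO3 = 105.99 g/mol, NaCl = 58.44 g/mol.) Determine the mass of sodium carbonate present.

n(HCl) = 0.01930 × 0.4928 = 9.511 × 10^-3 mol
Let x = n(Na2CO3), y = n(NaCl).
Titrant: 2x = 9.511 × 10^-3;  mass: 105.99x + 58.44y = 0.9849
Solving, x = 4.756 × 10^-3 mol, y = 8.228 × 10^-3 mol
mass of Na2CO3 = 4.756 × 10^-3 × 105.99 = 0.5040 g

0.5040 g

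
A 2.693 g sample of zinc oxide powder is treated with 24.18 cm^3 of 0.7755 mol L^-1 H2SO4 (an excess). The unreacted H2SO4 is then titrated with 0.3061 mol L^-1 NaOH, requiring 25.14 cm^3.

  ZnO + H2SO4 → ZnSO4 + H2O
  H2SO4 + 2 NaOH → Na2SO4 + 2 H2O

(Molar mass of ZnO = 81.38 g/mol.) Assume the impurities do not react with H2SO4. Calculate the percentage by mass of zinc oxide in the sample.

45.04 %

n(H2SO4) added = 0.02418 × 0.7755 = 0.01875 mol
n(NaOH) used in back-titration = 0.02514 × 0.3061 = 7.695 × 10^-3 mol
From the 1:2 ratio, n(H2SO4) left over = 1/2 × 7.695 × 10^-3 = 3.848 × 10^-3 mol
n(H2SO4) consumed by analyte = 0.01875 − 3.848 × 10^-3 = 0.01490 mol
n(ZnO) = 0.01490 mol (1:1 ratio)
mass of ZnO = 0.01490 × 81.38 = 1.213 g
% ZnO = 1.213 / 2.693 × 100 = 45.04 %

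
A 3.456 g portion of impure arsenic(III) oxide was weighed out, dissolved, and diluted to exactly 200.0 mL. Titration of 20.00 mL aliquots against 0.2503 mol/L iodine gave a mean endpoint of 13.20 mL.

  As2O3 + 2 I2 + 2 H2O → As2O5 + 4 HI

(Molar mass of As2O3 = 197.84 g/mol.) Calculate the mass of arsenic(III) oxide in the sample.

n(I2) per titration = 0.01320 × 0.2503 = 3.304 × 10^-3 mol
From the 1:2 ratio, n(As2O3) in each aliquot = 1/2 × 3.304 × 10^-3 = 1.652 × 10^-3 mol
n(As2O3) in the whole flask = 1.652 × 10^-3 × 200.0/20.00 = 0.01652 mol
mass of As2O3 = 0.01652 × 197.84 = 3.268 g

3.268 g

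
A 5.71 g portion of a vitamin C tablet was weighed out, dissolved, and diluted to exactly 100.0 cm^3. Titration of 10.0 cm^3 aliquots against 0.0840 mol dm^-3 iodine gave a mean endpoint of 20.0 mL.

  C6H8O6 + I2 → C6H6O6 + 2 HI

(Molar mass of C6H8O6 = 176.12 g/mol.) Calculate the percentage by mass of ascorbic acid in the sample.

n(I2) per titration = 0.0200 × 0.0840 = 1.68 × 10^-3 mol
n(C6H8O6) in each aliquot = 1.68 × 10^-3 mol (1:1 ratio)
n(C6H8O6) in the whole flask = 1.68 × 10^-3 × 100.0/10.0 = 0.0168 mol
mass of C6H8O6 = 0.0168 × 176.12 = 2.96 g
% C6H8O6 = 2.96 / 5.71 × 100 = 51.8 %

51.8 %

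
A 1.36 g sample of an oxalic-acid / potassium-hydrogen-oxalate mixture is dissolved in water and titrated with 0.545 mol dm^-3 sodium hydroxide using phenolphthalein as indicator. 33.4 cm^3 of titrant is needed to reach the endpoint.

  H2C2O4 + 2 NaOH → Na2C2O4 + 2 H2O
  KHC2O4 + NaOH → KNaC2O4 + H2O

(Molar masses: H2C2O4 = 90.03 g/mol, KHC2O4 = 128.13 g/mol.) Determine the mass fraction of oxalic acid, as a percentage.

38.7 %

n(NaOH) = 0.0334 × 0.545 = 0.0182 mol
Let x = n(H2C2O4), y = n(KHC2O4).
Titrant: 2x + 1y = 0.0182;  mass: 90.03x + 128.13y = 1.36
Solving, x = 5.85 × 10^-3 mol, y = 6.50 × 10^-3 mol
mass of H2C2O4 = 5.85 × 10^-3 × 90.03 = 0.527 g
% H2C2O4 = 0.527 / 1.36 × 100 = 38.7 %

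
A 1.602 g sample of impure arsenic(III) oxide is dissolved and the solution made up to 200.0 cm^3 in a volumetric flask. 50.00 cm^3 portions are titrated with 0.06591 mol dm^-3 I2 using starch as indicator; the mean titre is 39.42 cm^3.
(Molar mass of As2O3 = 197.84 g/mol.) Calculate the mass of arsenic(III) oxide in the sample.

As2O3 + 2 I2 + 2 H2O → As2O5 + 4 HI
n(I2) per titration = 0.03942 × 0.06591 = 2.598 × 10^-3 mol
From the 1:2 ratio, n(As2O3) in each aliquot = 1/2 × 2.598 × 10^-3 = 1.299 × 10^-3 mol
n(As2O3) in the whole flask = 1.299 × 10^-3 × 200.0/50.00 = 5.196 × 10^-3 mol
mass of As2O3 = 5.196 × 10^-3 × 197.84 = 1.028 g

1.028 g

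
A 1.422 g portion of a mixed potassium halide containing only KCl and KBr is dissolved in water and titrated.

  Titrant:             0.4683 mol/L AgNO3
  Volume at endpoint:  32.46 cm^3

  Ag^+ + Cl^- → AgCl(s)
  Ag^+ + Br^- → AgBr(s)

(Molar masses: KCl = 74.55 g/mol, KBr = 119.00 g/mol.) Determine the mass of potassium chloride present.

0.6489 g

n(AgNO3) = 0.03246 × 0.4683 = 0.01520 mol
Let x = n(KCl), y = n(KBr).
Titrant: 1x + 1y = 0.01520;  mass: 74.55x + 119.00y = 1.422
Solving, x = 8.705 × 10^-3 mol, y = 6.496 × 10^-3 mol
mass of KCl = 8.705 × 10^-3 × 74.55 = 0.6489 g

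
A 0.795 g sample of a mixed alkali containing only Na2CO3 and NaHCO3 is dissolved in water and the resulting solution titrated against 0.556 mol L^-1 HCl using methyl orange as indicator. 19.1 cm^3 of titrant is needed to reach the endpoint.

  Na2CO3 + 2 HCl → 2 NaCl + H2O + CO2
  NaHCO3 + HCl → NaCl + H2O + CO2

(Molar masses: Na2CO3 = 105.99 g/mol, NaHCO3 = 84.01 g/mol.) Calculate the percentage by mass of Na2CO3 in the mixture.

20.9 %

n(HCl) = 0.0191 × 0.556 = 0.0106 mol
Let x = n(Na2CO3), y = n(NaHCO3).
Titrant: 2x + 1y = 0.0106;  mass: 105.99x + 84.01y = 0.795
Solving, x = 1.57 × 10^-3 mol, y = 7.49 × 10^-3 mol
mass of Na2CO3 = 1.57 × 10^-3 × 105.99 = 0.166 g
% Na2CO3 = 0.166 / 0.795 × 100 = 20.9 %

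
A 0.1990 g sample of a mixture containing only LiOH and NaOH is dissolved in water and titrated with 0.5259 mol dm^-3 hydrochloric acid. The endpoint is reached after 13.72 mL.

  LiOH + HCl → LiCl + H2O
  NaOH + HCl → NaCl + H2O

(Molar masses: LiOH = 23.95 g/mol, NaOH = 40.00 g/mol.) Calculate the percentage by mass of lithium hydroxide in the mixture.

n(HCl) = 0.01372 × 0.5259 = 7.215 × 10^-3 mol
Let x = n(LiOH), y = n(NaOH).
Titrant: 1x + 1y = 7.215 × 10^-3;  mass: 23.95x + 40.00y = 0.1990
Solving, x = 5.583 × 10^-3 mol, y = 1.632 × 10^-3 mol
mass of LiOH = 5.583 × 10^-3 × 23.95 = 0.1337 g
% LiOH = 0.1337 / 0.1990 × 100 = 67.20 %

67.20 %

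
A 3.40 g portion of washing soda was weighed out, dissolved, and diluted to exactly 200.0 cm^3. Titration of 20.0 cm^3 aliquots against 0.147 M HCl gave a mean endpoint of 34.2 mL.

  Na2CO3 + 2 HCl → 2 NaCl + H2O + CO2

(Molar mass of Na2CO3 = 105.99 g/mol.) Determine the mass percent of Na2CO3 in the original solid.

n(HCl) per titration = 0.0342 × 0.147 = 5.03 × 10^-3 mol
From the 1:2 ratio, n(Na2CO3) in each aliquot = 1/2 × 5.03 × 10^-3 = 2.51 × 10^-3 mol
n(Na2CO3) in the whole flask = 2.51 × 10^-3 × 200.0/20.0 = 0.0251 mol
mass of Na2CO3 = 0.0251 × 105.99 = 2.66 g
% Na2CO3 = 2.66 / 3.40 × 100 = 78.4 %

78.4 %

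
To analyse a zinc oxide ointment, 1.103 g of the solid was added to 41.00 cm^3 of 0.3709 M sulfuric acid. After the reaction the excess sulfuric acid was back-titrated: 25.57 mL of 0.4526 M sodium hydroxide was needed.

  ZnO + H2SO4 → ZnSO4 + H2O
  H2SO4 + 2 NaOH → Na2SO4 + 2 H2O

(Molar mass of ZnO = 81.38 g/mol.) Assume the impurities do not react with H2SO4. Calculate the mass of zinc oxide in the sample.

0.7666 g

n(H2SO4) added = 0.04100 × 0.3709 = 0.01521 mol
n(NaOH) used in back-titration = 0.02557 × 0.4526 = 0.01157 mol
From the 1:2 ratio, n(H2SO4) left over = 1/2 × 0.01157 = 5.786 × 10^-3 mol
n(H2SO4) consumed by analyte = 0.01521 − 5.786 × 10^-3 = 9.420 × 10^-3 mol
n(ZnO) = 9.420 × 10^-3 mol (1:1 ratio)
mass of ZnO = 9.420 × 10^-3 × 81.38 = 0.7666 g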